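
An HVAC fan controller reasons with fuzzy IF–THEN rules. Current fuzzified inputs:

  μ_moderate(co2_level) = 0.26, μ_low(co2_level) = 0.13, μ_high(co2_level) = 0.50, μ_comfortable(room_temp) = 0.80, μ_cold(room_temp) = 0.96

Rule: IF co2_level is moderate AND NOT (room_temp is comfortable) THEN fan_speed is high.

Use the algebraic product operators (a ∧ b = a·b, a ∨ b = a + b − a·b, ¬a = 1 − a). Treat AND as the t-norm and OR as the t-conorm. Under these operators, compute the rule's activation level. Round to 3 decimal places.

firing strength: moderate=0.26, ¬comfortable=1−0.80=0.20; AND[a·b] → w = 0.0520

0.052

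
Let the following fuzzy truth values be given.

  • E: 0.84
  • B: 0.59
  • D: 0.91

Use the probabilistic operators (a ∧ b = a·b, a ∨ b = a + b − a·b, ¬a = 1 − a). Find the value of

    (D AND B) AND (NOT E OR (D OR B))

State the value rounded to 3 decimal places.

D AND B = a·b on (0.9100, 0.5900) = 0.5369
NOT E = 1 − 0.8400 = 0.1600
D OR B = a + b − a·b on (0.9100, 0.5900) = 0.9631
NOT E OR (D OR B) = a + b − a·b on (0.1600, 0.9631) = 0.9690
(D AND B) AND (NOT E OR (D OR B)) = a·b on (0.5369, 0.9690) = 0.5203

0.520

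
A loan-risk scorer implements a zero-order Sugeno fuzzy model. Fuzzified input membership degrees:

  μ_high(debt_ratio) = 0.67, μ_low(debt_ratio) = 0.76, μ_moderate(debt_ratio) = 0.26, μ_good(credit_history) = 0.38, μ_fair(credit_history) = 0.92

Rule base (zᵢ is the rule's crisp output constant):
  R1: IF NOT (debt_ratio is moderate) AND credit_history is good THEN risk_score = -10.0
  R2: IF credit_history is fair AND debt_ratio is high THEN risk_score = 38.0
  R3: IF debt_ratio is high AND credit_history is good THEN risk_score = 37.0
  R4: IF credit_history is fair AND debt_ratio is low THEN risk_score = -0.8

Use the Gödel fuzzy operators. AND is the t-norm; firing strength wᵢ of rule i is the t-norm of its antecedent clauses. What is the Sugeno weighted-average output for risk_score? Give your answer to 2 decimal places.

16.03

R1 (z=-10.0): ¬moderate=1−0.26=0.74, good=0.38; AND[min(a, b)] → w = 0.38
R2 (z=38.0): fair=0.92, high=0.67; AND[min(a, b)] → w = 0.67
R3 (z=37.0): high=0.67, good=0.38; AND[min(a, b)] → w = 0.38
R4 (z=-0.8): fair=0.92, low=0.76; AND[min(a, b)] → w = 0.76
Weighted average = (0.38·-10.0 + 0.67·38.0 + 0.38·37.0 + 0.76·-0.8) / (0.38 + 0.67 + 0.38 + 0.76)
  = 35.1120 / 2.1900 = 16.03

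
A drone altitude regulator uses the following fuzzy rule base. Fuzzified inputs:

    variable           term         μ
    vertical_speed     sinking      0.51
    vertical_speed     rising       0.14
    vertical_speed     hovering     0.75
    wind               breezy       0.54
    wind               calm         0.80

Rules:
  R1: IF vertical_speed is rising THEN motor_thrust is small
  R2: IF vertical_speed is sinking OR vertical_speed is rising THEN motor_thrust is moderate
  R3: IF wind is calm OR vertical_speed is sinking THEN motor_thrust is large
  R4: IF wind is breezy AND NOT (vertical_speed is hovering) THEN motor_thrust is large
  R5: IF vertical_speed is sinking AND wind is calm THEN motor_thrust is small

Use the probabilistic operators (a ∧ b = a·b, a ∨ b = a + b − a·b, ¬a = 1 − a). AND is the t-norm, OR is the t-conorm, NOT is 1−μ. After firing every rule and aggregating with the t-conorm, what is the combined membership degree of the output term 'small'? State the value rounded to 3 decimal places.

R1: rising=0.14 → w = 0.1400
R2: sinking=0.51, rising=0.14; OR[a + b − a·b] → w = 0.5786
R3: calm=0.80, sinking=0.51; OR[a + b − a·b] → w = 0.9020
R4: breezy=0.54, ¬hovering=1−0.75=0.25; AND[a·b] → w = 0.1350
R5: sinking=0.51, calm=0.80; AND[a·b] → w = 0.4080
Rules with consequent 'small': {R1, R5} → strengths 0.1400, 0.4080
Aggregate via t-conorm [a + b − a·b]: 0.4909

0.491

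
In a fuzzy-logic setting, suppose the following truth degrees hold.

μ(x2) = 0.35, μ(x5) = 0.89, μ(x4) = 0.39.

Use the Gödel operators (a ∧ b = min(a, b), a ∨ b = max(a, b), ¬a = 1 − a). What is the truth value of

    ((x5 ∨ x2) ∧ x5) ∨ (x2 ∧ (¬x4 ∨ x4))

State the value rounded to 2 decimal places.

x5 ∨ x2 = max(a, b) on (0.89, 0.35) = 0.89
(x5 ∨ x2) ∧ x5 = min(a, b) on (0.89, 0.89) = 0.89
¬x4 = 1 − 0.39 = 0.61
¬x4 ∨ x4 = max(a, b) on (0.61, 0.39) = 0.61
x2 ∧ (¬x4 ∨ x4) = min(a, b) on (0.35, 0.61) = 0.35
((x5 ∨ x2) ∧ x5) ∨ (x2 ∧ (¬x4 ∨ x4)) = max(a, b) on (0.89, 0.35) = 0.89

0.89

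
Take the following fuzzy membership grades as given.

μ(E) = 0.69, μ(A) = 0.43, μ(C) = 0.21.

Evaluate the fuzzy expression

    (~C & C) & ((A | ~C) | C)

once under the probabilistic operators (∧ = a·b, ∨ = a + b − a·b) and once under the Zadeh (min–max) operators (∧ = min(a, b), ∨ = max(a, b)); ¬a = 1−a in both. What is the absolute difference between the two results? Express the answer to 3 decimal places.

Under probabilistic:
  ~C = 1 − 0.2100 = 0.7900
  ~C & C = a·b on (0.7900, 0.2100) = 0.1659
  ~C = 1 − 0.2100 = 0.7900
  A | ~C = a + b − a·b on (0.4300, 0.7900) = 0.8803
  (A | ~C) | C = a + b − a·b on (0.8803, 0.2100) = 0.9054
  (~C & C) & ((A | ~C) | C) = a·b on (0.1659, 0.9054) = 0.1502
  → value = 0.1502
Under Zadeh (min–max):
  ~C = 1 − 0.21 = 0.79
  ~C & C = min(a, b) on (0.79, 0.21) = 0.21
  ~C = 1 − 0.21 = 0.79
  A | ~C = max(a, b) on (0.43, 0.79) = 0.79
  (A | ~C) | C = max(a, b) on (0.79, 0.21) = 0.79
  (~C & C) & ((A | ~C) | C) = min(a, b) on (0.21, 0.79) = 0.21
  → value = 0.2100
|0.1502 − 0.2100| = 0.060

0.060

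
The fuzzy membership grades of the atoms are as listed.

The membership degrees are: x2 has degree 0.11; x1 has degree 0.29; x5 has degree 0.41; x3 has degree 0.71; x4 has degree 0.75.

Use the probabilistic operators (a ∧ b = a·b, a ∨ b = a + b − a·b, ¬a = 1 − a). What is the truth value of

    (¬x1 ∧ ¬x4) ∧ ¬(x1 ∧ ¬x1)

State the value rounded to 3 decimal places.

0.141

¬x1 = 1 − 0.2900 = 0.7100
¬x4 = 1 − 0.7500 = 0.2500
¬x1 ∧ ¬x4 = a·b on (0.7100, 0.2500) = 0.1775
¬x1 = 1 − 0.2900 = 0.7100
x1 ∧ ¬x1 = a·b on (0.2900, 0.7100) = 0.2059
¬(x1 ∧ ¬x1) = 1 − 0.2059 = 0.7941
(¬x1 ∧ ¬x4) ∧ ¬(x1 ∧ ¬x1) = a·b on (0.1775, 0.7941) = 0.1410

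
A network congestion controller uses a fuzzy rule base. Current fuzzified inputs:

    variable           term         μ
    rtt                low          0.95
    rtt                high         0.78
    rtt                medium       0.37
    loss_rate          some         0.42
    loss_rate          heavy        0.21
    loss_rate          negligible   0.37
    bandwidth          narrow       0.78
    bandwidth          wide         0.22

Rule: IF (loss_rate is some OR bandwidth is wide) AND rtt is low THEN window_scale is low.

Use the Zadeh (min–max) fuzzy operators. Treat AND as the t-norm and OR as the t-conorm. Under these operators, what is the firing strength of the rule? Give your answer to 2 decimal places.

firing strength: (some=0.42 OR wide=0.22) = 0.42; AND[min(a, b)] with low=0.95 → w = 0.42

0.42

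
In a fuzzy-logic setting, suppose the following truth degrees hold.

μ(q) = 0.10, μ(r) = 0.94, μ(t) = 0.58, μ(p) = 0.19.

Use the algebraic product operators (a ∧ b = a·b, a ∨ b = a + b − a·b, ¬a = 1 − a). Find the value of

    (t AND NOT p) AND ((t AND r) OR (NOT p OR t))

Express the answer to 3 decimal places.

NOT p = 1 − 0.1900 = 0.8100
t AND NOT p = a·b on (0.5800, 0.8100) = 0.4698
t AND r = a·b on (0.5800, 0.9400) = 0.5452
NOT p = 1 − 0.1900 = 0.8100
NOT p OR t = a + b − a·b on (0.8100, 0.5800) = 0.9202
(t AND r) OR (NOT p OR t) = a + b − a·b on (0.5452, 0.9202) = 0.9637
(t AND NOT p) AND ((t AND r) OR (NOT p OR t)) = a·b on (0.4698, 0.9637) = 0.4527

0.453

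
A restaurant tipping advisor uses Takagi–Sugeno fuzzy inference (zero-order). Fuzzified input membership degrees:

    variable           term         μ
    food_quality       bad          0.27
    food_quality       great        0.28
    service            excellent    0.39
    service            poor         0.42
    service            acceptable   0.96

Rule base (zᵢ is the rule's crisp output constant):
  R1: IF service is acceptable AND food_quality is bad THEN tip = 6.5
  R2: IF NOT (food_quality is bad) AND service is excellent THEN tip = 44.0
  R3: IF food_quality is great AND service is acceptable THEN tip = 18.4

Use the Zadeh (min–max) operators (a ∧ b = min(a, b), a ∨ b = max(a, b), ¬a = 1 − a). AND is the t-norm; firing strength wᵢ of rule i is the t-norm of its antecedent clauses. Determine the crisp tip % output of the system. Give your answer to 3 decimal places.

R1 (z=6.5): acceptable=0.96, bad=0.27; AND[min(a, b)] → w = 0.27
R2 (z=44.0): ¬bad=1−0.27=0.73, excellent=0.39; AND[min(a, b)] → w = 0.39
R3 (z=18.4): great=0.28, acceptable=0.96; AND[min(a, b)] → w = 0.28
Weighted average = (0.27·6.5 + 0.39·44.0 + 0.28·18.4) / (0.27 + 0.39 + 0.28)
  = 24.0670 / 0.9400 = 25.603

25.603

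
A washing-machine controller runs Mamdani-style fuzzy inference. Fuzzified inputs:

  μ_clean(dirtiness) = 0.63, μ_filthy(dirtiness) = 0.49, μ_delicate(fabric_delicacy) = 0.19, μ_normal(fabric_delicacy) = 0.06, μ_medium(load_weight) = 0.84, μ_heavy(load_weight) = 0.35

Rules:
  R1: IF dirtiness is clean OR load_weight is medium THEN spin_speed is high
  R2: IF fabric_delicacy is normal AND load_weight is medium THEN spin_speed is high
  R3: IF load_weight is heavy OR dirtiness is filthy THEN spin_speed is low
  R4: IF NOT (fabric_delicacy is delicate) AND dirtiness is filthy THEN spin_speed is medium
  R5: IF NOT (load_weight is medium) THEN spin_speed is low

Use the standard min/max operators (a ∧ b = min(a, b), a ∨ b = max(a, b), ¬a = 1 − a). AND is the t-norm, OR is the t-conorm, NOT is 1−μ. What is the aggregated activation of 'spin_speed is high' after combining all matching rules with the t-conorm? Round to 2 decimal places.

0.84

R1: clean=0.63, medium=0.84; OR[max(a, b)] → w = 0.84
R2: normal=0.06, medium=0.84; AND[min(a, b)] → w = 0.06
R3: heavy=0.35, filthy=0.49; OR[max(a, b)] → w = 0.49
R4: ¬delicate=1−0.19=0.81, filthy=0.49; AND[min(a, b)] → w = 0.49
R5: ¬medium=1−0.84=0.16 → w = 0.16
Rules with consequent 'high': {R1, R2} → strengths 0.84, 0.06
Aggregate via t-conorm [max(a, b)]: 0.84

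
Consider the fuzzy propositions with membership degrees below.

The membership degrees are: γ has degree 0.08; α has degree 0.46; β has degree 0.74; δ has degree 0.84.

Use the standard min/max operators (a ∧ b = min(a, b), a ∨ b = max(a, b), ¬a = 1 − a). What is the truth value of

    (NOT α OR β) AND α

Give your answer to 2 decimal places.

0.46

NOT α = 1 − 0.46 = 0.54
NOT α OR β = max(a, b) on (0.54, 0.74) = 0.74
(NOT α OR β) AND α = min(a, b) on (0.74, 0.46) = 0.46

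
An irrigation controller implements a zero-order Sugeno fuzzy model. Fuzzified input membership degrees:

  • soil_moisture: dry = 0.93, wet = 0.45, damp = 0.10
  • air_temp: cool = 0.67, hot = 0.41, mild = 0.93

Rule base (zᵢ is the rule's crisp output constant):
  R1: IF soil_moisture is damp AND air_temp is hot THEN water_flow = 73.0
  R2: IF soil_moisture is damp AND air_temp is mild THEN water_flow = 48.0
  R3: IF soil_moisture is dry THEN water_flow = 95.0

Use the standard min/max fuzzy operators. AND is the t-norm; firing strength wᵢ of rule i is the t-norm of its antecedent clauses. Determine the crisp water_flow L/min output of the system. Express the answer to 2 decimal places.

88.89

R1 (z=73.0): damp=0.10, hot=0.41; AND[min(a, b)] → w = 0.10
R2 (z=48.0): damp=0.10, mild=0.93; AND[min(a, b)] → w = 0.10
R3 (z=95.0): dry=0.93 → w = 0.93
Weighted average = (0.10·73.0 + 0.10·48.0 + 0.93·95.0) / (0.10 + 0.10 + 0.93)
  = 100.4500 / 1.1300 = 88.89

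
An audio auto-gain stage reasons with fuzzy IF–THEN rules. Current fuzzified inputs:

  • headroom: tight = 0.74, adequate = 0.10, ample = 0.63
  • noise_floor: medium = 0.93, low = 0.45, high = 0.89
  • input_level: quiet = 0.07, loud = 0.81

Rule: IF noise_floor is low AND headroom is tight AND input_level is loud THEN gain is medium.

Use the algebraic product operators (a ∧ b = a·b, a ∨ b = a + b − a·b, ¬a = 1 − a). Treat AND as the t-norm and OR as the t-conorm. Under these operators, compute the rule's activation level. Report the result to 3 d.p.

0.270

firing strength: low=0.45, tight=0.74, loud=0.81; AND[a·b] → w = 0.2697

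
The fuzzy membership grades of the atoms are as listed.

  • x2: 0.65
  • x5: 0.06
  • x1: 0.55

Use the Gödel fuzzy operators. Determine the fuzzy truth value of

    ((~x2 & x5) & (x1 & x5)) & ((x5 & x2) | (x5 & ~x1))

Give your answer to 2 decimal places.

0.06

~x2 = 1 − 0.65 = 0.35
~x2 & x5 = min(a, b) on (0.35, 0.06) = 0.06
x1 & x5 = min(a, b) on (0.55, 0.06) = 0.06
(~x2 & x5) & (x1 & x5) = min(a, b) on (0.06, 0.06) = 0.06
x5 & x2 = min(a, b) on (0.06, 0.65) = 0.06
~x1 = 1 − 0.55 = 0.45
x5 & ~x1 = min(a, b) on (0.06, 0.45) = 0.06
(x5 & x2) | (x5 & ~x1) = max(a, b) on (0.06, 0.06) = 0.06
((~x2 & x5) & (x1 & x5)) & ((x5 & x2) | (x5 & ~x1)) = min(a, b) on (0.06, 0.06) = 0.06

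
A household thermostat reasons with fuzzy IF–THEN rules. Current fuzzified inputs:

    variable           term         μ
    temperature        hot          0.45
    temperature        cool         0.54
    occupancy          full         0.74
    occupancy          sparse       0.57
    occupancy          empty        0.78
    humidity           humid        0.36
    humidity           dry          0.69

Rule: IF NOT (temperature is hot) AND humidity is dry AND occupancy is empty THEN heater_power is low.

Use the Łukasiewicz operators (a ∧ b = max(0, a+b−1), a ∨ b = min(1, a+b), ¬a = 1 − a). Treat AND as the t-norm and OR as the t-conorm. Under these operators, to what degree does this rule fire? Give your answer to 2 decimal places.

firing strength: ¬hot=1−0.45=0.55, dry=0.69, empty=0.78; AND[max(0, a+b−1)] → w = 0.02

0.02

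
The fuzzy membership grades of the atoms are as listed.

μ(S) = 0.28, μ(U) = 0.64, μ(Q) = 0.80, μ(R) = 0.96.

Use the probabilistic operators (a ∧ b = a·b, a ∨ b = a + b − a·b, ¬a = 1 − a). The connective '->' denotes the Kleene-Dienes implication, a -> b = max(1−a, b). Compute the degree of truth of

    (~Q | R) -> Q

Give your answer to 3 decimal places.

0.800

~Q = 1 − 0.8000 = 0.2000
~Q | R = a + b − a·b on (0.2000, 0.9600) = 0.9680
(~Q | R) -> Q  [Kleene-Dienes: max(1−a, b)] with a=0.9680, b=0.8000 → 0.8000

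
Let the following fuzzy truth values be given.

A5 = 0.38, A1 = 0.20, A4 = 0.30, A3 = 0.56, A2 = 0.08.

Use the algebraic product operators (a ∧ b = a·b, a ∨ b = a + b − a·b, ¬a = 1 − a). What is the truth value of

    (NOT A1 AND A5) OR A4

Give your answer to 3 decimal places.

NOT A1 = 1 − 0.2000 = 0.8000
NOT A1 AND A5 = a·b on (0.8000, 0.3800) = 0.3040
(NOT A1 AND A5) OR A4 = a + b − a·b on (0.3040, 0.3000) = 0.5128

0.513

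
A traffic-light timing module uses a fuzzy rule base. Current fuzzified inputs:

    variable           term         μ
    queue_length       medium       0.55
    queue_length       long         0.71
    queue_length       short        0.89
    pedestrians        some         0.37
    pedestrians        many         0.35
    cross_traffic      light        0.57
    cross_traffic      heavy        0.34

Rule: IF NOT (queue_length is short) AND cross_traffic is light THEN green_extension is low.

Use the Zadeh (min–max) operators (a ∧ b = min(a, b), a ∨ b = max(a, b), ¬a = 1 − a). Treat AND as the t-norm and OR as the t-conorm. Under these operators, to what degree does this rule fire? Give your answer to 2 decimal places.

0.11

firing strength: ¬short=1−0.89=0.11, light=0.57; AND[min(a, b)] → w = 0.11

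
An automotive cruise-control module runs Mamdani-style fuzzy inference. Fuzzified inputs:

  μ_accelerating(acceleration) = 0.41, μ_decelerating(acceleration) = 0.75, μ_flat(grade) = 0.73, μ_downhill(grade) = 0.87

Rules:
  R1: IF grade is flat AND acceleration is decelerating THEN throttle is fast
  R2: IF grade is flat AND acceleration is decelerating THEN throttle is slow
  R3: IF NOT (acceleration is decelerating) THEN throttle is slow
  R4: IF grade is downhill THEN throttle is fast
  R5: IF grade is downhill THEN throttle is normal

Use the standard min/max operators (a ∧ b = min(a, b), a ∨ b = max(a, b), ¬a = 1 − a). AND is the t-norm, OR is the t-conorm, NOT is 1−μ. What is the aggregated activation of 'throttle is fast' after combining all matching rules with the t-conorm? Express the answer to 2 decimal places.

R1: flat=0.73, decelerating=0.75; AND[min(a, b)] → w = 0.73
R2: flat=0.73, decelerating=0.75; AND[min(a, b)] → w = 0.73
R3: ¬decelerating=1−0.75=0.25 → w = 0.25
R4: downhill=0.87 → w = 0.87
R5: downhill=0.87 → w = 0.87
Rules with consequent 'fast': {R1, R4} → strengths 0.73, 0.87
Aggregate via t-conorm [max(a, b)]: 0.87

0.87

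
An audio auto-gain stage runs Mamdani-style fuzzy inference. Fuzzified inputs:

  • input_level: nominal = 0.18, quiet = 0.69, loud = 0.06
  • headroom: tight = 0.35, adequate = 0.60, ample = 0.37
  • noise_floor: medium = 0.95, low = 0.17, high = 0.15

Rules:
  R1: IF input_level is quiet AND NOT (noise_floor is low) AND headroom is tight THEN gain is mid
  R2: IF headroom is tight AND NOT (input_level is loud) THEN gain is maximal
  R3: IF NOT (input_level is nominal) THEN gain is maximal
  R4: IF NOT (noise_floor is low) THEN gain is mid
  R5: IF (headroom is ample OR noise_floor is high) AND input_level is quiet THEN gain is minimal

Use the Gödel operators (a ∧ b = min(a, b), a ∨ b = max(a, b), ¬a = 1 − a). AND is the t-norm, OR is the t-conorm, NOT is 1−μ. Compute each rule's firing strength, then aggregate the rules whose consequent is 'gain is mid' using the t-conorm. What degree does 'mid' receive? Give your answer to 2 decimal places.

0.83

R1: quiet=0.69, ¬low=1−0.17=0.83, tight=0.35; AND[min(a, b)] → w = 0.35
R2: tight=0.35, ¬loud=1−0.06=0.94; AND[min(a, b)] → w = 0.35
R3: ¬nominal=1−0.18=0.82 → w = 0.82
R4: ¬low=1−0.17=0.83 → w = 0.83
R5: (ample=0.37 OR high=0.15) = 0.37; AND[min(a, b)] with quiet=0.69 → w = 0.37
Rules with consequent 'mid': {R1, R4} → strengths 0.35, 0.83
Aggregate via t-conorm [max(a, b)]: 0.83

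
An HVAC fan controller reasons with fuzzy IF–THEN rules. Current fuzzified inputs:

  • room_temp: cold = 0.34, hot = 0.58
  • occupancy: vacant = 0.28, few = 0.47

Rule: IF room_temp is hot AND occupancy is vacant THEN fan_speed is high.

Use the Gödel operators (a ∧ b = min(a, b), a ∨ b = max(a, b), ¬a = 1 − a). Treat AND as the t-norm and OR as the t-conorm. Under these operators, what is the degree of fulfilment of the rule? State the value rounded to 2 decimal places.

firing strength: hot=0.58, vacant=0.28; AND[min(a, b)] → w = 0.28

0.28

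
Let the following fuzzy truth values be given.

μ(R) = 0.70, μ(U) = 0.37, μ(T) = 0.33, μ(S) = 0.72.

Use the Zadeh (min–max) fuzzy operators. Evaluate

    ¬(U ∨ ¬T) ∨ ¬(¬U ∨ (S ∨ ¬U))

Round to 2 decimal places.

0.33

¬T = 1 − 0.33 = 0.67
U ∨ ¬T = max(a, b) on (0.37, 0.67) = 0.67
¬(U ∨ ¬T) = 1 − 0.67 = 0.33
¬U = 1 − 0.37 = 0.63
¬U = 1 − 0.37 = 0.63
S ∨ ¬U = max(a, b) on (0.72, 0.63) = 0.72
¬U ∨ (S ∨ ¬U) = max(a, b) on (0.63, 0.72) = 0.72
¬(¬U ∨ (S ∨ ¬U)) = 1 − 0.72 = 0.28
¬(U ∨ ¬T) ∨ ¬(¬U ∨ (S ∨ ¬U)) = max(a, b) on (0.33, 0.28) = 0.33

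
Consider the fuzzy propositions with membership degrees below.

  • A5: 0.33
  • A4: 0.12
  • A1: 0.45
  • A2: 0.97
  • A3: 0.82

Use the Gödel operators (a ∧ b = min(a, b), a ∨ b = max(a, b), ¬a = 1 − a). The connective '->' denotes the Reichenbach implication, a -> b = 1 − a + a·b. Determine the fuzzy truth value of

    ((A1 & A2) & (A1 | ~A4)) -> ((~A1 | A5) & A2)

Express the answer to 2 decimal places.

A1 & A2 = min(a, b) on (0.45, 0.97) = 0.45
~A4 = 1 − 0.12 = 0.88
A1 | ~A4 = max(a, b) on (0.45, 0.88) = 0.88
(A1 & A2) & (A1 | ~A4) = min(a, b) on (0.45, 0.88) = 0.45
~A1 = 1 − 0.45 = 0.55
~A1 | A5 = max(a, b) on (0.55, 0.33) = 0.55
(~A1 | A5) & A2 = min(a, b) on (0.55, 0.97) = 0.55
((A1 & A2) & (A1 | ~A4)) -> ((~A1 | A5) & A2)  [Reichenbach: 1 − a + a·b] with a=0.45, b=0.55 → 0.80

0.80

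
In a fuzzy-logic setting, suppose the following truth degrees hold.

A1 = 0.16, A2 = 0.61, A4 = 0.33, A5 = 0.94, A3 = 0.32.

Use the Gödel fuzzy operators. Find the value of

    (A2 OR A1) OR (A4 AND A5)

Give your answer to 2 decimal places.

0.61

A2 OR A1 = max(a, b) on (0.61, 0.16) = 0.61
A4 AND A5 = min(a, b) on (0.33, 0.94) = 0.33
(A2 OR A1) OR (A4 AND A5) = max(a, b) on (0.61, 0.33) = 0.61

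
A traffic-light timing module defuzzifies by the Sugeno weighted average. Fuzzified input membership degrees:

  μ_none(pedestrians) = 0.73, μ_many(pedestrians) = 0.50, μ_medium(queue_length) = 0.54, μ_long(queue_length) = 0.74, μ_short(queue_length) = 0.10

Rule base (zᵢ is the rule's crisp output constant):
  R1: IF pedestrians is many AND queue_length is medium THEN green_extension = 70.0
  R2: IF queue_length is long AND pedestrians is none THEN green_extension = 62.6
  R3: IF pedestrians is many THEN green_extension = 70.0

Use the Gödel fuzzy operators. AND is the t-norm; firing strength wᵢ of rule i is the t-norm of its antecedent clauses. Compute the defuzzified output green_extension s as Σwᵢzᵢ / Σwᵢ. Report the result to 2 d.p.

R1 (z=70.0): many=0.50, medium=0.54; AND[min(a, b)] → w = 0.50
R2 (z=62.6): long=0.74, none=0.73; AND[min(a, b)] → w = 0.73
R3 (z=70.0): many=0.50 → w = 0.50
Weighted average = (0.50·70.0 + 0.73·62.6 + 0.50·70.0) / (0.50 + 0.73 + 0.50)
  = 115.6980 / 1.7300 = 66.88

66.88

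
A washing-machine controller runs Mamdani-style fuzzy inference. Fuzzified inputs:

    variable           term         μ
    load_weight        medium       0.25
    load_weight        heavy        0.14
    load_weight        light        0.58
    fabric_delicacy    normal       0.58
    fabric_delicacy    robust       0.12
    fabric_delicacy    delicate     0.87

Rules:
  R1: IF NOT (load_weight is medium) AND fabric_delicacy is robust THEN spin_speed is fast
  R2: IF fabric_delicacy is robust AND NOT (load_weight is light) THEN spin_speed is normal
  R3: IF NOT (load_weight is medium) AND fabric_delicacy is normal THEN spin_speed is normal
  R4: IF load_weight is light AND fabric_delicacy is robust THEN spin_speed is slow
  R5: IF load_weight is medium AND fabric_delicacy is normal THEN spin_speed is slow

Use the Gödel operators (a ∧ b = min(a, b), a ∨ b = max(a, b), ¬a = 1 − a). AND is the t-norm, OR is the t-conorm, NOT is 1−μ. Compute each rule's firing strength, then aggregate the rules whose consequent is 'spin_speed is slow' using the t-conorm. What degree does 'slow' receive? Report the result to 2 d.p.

R1: ¬medium=1−0.25=0.75, robust=0.12; AND[min(a, b)] → w = 0.12
R2: robust=0.12, ¬light=1−0.58=0.42; AND[min(a, b)] → w = 0.12
R3: ¬medium=1−0.25=0.75, normal=0.58; AND[min(a, b)] → w = 0.58
R4: light=0.58, robust=0.12; AND[min(a, b)] → w = 0.12
R5: medium=0.25, normal=0.58; AND[min(a, b)] → w = 0.25
Rules with consequent 'slow': {R4, R5} → strengths 0.12, 0.25
Aggregate via t-conorm [max(a, b)]: 0.25

0.25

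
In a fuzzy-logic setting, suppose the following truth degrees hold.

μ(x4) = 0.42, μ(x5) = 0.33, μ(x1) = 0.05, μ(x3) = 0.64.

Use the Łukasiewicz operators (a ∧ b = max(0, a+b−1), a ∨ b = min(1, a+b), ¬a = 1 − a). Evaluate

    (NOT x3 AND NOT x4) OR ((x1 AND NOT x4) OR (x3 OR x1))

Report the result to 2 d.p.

NOT x3 = 1 − 0.64 = 0.36
NOT x4 = 1 − 0.42 = 0.58
NOT x3 AND NOT x4 = max(0, a+b−1) on (0.36, 0.58) = 0.00
NOT x4 = 1 − 0.42 = 0.58
x1 AND NOT x4 = max(0, a+b−1) on (0.05, 0.58) = 0.00
x3 OR x1 = min(1, a+b) on (0.64, 0.05) = 0.69
(x1 AND NOT x4) OR (x3 OR x1) = min(1, a+b) on (0.00, 0.69) = 0.69
(NOT x3 AND NOT x4) OR ((x1 AND NOT x4) OR (x3 OR x1)) = min(1, a+b) on (0.00, 0.69) = 0.69

0.69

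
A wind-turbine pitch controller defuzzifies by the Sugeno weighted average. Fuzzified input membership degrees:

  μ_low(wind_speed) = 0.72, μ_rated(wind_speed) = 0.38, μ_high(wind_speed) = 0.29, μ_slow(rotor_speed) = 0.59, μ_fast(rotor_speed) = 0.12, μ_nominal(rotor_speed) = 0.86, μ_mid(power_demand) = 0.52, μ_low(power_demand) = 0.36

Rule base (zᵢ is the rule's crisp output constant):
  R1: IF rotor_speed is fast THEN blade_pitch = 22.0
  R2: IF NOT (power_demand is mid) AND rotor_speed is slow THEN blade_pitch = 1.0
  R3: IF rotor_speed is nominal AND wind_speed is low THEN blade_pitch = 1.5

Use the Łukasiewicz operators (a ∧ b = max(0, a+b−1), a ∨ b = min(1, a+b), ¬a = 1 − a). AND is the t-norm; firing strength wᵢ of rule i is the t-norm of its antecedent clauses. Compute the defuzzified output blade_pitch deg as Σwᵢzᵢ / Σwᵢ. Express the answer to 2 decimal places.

4.65

R1 (z=22.0): fast=0.12 → w = 0.12
R2 (z=1.0): ¬mid=1−0.52=0.48, slow=0.59; AND[max(0, a+b−1)] → w = 0.07
R3 (z=1.5): nominal=0.86, low=0.72; AND[max(0, a+b−1)] → w = 0.58
Weighted average = (0.12·22.0 + 0.07·1.0 + 0.58·1.5) / (0.12 + 0.07 + 0.58)
  = 3.5800 / 0.7700 = 4.65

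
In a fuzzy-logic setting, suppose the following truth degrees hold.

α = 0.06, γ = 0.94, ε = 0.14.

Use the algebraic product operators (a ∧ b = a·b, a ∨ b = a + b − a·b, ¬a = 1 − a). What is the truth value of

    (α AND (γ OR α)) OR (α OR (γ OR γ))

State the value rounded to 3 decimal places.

γ OR α = a + b − a·b on (0.9400, 0.0600) = 0.9436
α AND (γ OR α) = a·b on (0.0600, 0.9436) = 0.0566
γ OR γ = a + b − a·b on (0.9400, 0.9400) = 0.9964
α OR (γ OR γ) = a + b − a·b on (0.0600, 0.9964) = 0.9966
(α AND (γ OR α)) OR (α OR (γ OR γ)) = a + b − a·b on (0.0566, 0.9966) = 0.9968

0.997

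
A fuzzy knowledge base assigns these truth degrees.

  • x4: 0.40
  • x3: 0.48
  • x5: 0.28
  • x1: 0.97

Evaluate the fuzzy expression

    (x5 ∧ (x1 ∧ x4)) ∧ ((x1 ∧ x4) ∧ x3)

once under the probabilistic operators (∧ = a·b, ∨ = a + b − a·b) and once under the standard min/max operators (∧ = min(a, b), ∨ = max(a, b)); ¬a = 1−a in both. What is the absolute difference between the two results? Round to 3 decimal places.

Under probabilistic:
  x1 ∧ x4 = a·b on (0.9700, 0.4000) = 0.3880
  x5 ∧ (x1 ∧ x4) = a·b on (0.2800, 0.3880) = 0.1086
  x1 ∧ x4 = a·b on (0.9700, 0.4000) = 0.3880
  (x1 ∧ x4) ∧ x3 = a·b on (0.3880, 0.4800) = 0.1862
  (x5 ∧ (x1 ∧ x4)) ∧ ((x1 ∧ x4) ∧ x3) = a·b on (0.1086, 0.1862) = 0.0202
  → value = 0.0202
Under standard min/max:
  x1 ∧ x4 = min(a, b) on (0.97, 0.40) = 0.40
  x5 ∧ (x1 ∧ x4) = min(a, b) on (0.28, 0.40) = 0.28
  x1 ∧ x4 = min(a, b) on (0.97, 0.40) = 0.40
  (x1 ∧ x4) ∧ x3 = min(a, b) on (0.40, 0.48) = 0.40
  (x5 ∧ (x1 ∧ x4)) ∧ ((x1 ∧ x4) ∧ x3) = min(a, b) on (0.28, 0.40) = 0.28
  → value = 0.2800
|0.0202 − 0.2800| = 0.260

0.260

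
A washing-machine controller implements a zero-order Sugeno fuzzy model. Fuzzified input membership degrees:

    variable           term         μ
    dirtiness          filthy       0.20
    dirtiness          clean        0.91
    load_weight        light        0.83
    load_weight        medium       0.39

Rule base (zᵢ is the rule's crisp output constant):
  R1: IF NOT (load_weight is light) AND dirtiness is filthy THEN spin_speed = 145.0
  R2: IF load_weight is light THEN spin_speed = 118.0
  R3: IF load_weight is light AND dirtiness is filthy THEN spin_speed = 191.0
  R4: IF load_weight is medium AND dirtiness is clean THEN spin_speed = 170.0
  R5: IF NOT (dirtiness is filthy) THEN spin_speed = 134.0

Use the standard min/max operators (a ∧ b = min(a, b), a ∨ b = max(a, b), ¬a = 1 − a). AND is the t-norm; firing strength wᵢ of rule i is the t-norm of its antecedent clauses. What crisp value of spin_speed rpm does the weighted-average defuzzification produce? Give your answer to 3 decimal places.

139.870

R1 (z=145.0): ¬light=1−0.83=0.17, filthy=0.20; AND[min(a, b)] → w = 0.17
R2 (z=118.0): light=0.83 → w = 0.83
R3 (z=191.0): light=0.83, filthy=0.20; AND[min(a, b)] → w = 0.20
R4 (z=170.0): medium=0.39, clean=0.91; AND[min(a, b)] → w = 0.39
R5 (z=134.0): ¬filthy=1−0.20=0.80 → w = 0.80
Weighted average = (0.17·145.0 + 0.83·118.0 + 0.20·191.0 + 0.39·170.0 + 0.80·134.0) / (0.17 + 0.83 + 0.20 + 0.39 + 0.80)
  = 334.2900 / 2.3900 = 139.870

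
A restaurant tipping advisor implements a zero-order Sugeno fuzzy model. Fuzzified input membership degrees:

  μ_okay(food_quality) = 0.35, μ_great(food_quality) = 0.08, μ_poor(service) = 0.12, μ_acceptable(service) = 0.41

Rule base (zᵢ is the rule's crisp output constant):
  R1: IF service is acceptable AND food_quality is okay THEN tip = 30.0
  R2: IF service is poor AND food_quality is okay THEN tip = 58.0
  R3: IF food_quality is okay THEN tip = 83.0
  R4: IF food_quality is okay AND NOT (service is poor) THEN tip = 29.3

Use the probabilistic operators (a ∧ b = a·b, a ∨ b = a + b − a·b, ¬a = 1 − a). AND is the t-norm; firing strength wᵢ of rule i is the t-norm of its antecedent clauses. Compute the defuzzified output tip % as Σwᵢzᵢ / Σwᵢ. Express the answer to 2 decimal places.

R1 (z=30.0): acceptable=0.41, okay=0.35; AND[a·b] → w = 0.1435
R2 (z=58.0): poor=0.12, okay=0.35; AND[a·b] → w = 0.0420
R3 (z=83.0): okay=0.35 → w = 0.3500
R4 (z=29.3): okay=0.35, ¬poor=1−0.12=0.88; AND[a·b] → w = 0.3080
Weighted average = (0.1435·30.0 + 0.0420·58.0 + 0.3500·83.0 + 0.3080·29.3) / (0.1435 + 0.0420 + 0.3500 + 0.3080)
  = 44.8154 / 0.8435 = 53.13

53.13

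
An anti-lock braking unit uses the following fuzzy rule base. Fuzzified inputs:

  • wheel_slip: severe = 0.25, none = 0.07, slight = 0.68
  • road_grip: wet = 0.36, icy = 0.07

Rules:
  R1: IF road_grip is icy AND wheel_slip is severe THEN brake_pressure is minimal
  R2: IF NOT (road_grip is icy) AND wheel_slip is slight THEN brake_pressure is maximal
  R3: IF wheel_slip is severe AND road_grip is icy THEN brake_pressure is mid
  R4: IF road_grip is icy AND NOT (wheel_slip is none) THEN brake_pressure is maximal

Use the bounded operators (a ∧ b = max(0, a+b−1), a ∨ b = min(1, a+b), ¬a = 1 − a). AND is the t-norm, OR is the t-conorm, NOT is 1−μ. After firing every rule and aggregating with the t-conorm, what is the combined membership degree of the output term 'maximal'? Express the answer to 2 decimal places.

0.61

R1: icy=0.07, severe=0.25; AND[max(0, a+b−1)] → w = 0.00
R2: ¬icy=1−0.07=0.93, slight=0.68; AND[max(0, a+b−1)] → w = 0.61
R3: severe=0.25, icy=0.07; AND[max(0, a+b−1)] → w = 0.00
R4: icy=0.07, ¬none=1−0.07=0.93; AND[max(0, a+b−1)] → w = 0.00
Rules with consequent 'maximal': {R2, R4} → strengths 0.61, 0.00
Aggregate via t-conorm [min(1, a+b)]: 0.61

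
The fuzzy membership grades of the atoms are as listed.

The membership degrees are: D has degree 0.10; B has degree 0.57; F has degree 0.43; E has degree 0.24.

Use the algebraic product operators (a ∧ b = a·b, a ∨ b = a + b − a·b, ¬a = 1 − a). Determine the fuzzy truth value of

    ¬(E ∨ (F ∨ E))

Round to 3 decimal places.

F ∨ E = a + b − a·b on (0.4300, 0.2400) = 0.5668
E ∨ (F ∨ E) = a + b − a·b on (0.2400, 0.5668) = 0.6708
¬(E ∨ (F ∨ E)) = 1 − 0.6708 = 0.3292

0.329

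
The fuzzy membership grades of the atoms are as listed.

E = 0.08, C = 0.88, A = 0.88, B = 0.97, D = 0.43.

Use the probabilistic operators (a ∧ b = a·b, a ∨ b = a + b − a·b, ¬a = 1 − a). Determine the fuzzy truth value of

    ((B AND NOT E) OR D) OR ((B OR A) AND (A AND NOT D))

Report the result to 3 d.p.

0.969

NOT E = 1 − 0.0800 = 0.9200
B AND NOT E = a·b on (0.9700, 0.9200) = 0.8924
(B AND NOT E) OR D = a + b − a·b on (0.8924, 0.4300) = 0.9387
B OR A = a + b − a·b on (0.9700, 0.8800) = 0.9964
NOT D = 1 − 0.4300 = 0.5700
A AND NOT D = a·b on (0.8800, 0.5700) = 0.5016
(B OR A) AND (A AND NOT D) = a·b on (0.9964, 0.5016) = 0.4998
((B AND NOT E) OR D) OR ((B OR A) AND (A AND NOT D)) = a + b − a·b on (0.9387, 0.4998) = 0.9693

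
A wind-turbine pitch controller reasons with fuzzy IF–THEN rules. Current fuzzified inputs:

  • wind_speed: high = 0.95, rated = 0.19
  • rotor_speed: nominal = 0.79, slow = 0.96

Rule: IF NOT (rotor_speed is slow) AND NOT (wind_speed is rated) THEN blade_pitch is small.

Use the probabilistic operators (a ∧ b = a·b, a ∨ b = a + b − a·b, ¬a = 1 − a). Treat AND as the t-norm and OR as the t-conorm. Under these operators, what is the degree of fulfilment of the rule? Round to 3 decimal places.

firing strength: ¬slow=1−0.96=0.04, ¬rated=1−0.19=0.81; AND[a·b] → w = 0.0324

0.032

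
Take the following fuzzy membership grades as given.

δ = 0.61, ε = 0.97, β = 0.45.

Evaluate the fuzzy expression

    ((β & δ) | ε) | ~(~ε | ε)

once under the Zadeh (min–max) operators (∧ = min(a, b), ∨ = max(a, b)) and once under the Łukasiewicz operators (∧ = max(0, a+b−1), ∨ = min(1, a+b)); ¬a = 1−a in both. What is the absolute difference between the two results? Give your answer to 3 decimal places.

Under Zadeh (min–max):
  β & δ = min(a, b) on (0.45, 0.61) = 0.45
  (β & δ) | ε = max(a, b) on (0.45, 0.97) = 0.97
  ~ε = 1 − 0.97 = 0.03
  ~ε | ε = max(a, b) on (0.03, 0.97) = 0.97
  ~(~ε | ε) = 1 − 0.97 = 0.03
  ((β & δ) | ε) | ~(~ε | ε) = max(a, b) on (0.97, 0.03) = 0.97
  → value = 0.9700
Under Łukasiewicz:
  β & δ = max(0, a+b−1) on (0.45, 0.61) = 0.06
  (β & δ) | ε = min(1, a+b) on (0.06, 0.97) = 1.00
  ~ε = 1 − 0.97 = 0.03
  ~ε | ε = min(1, a+b) on (0.03, 0.97) = 1.00
  ~(~ε | ε) = 1 − 1.00 = 0.00
  ((β & δ) | ε) | ~(~ε | ε) = min(1, a+b) on (1.00, 0.00) = 1.00
  → value = 1.0000
|0.9700 − 1.0000| = 0.030

0.030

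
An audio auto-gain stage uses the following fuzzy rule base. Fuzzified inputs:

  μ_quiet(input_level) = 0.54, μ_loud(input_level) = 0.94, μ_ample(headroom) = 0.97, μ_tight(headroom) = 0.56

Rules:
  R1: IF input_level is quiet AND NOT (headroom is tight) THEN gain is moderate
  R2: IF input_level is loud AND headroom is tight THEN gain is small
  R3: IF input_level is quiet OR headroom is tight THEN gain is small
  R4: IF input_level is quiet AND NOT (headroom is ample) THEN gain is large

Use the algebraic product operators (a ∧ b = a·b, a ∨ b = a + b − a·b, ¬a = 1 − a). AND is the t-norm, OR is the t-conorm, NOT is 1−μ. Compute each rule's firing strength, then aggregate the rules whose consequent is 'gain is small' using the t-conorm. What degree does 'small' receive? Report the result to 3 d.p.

R1: quiet=0.54, ¬tight=1−0.56=0.44; AND[a·b] → w = 0.2376
R2: loud=0.94, tight=0.56; AND[a·b] → w = 0.5264
R3: quiet=0.54, tight=0.56; OR[a + b − a·b] → w = 0.7976
R4: quiet=0.54, ¬ample=1−0.97=0.03; AND[a·b] → w = 0.0162
Rules with consequent 'small': {R2, R3} → strengths 0.5264, 0.7976
Aggregate via t-conorm [a + b − a·b]: 0.9041

0.904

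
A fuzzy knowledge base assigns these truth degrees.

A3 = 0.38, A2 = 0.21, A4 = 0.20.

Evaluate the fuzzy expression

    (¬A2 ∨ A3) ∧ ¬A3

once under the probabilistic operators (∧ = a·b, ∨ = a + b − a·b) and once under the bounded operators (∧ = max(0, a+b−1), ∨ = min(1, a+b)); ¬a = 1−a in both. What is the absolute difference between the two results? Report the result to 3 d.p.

Under probabilistic:
  ¬A2 = 1 − 0.2100 = 0.7900
  ¬A2 ∨ A3 = a + b − a·b on (0.7900, 0.3800) = 0.8698
  ¬A3 = 1 − 0.3800 = 0.6200
  (¬A2 ∨ A3) ∧ ¬A3 = a·b on (0.8698, 0.6200) = 0.5393
  → value = 0.5393
Under bounded:
  ¬A2 = 1 − 0.21 = 0.79
  ¬A2 ∨ A3 = min(1, a+b) on (0.79, 0.38) = 1.00
  ¬A3 = 1 − 0.38 = 0.62
  (¬A2 ∨ A3) ∧ ¬A3 = max(0, a+b−1) on (1.00, 0.62) = 0.62
  → value = 0.6200
|0.5393 − 0.6200| = 0.081

0.081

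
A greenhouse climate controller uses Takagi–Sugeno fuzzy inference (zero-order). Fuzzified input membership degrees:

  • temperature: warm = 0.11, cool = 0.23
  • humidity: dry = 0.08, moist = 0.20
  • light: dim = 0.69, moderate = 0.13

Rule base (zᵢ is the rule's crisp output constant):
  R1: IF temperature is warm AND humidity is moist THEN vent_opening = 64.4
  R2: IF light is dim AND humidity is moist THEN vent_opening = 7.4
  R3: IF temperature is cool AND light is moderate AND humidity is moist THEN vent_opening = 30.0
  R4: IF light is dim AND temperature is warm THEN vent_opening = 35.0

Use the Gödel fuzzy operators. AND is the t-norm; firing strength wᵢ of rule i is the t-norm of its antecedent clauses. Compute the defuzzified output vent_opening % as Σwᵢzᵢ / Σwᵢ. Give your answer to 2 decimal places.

R1 (z=64.4): warm=0.11, moist=0.20; AND[min(a, b)] → w = 0.11
R2 (z=7.4): dim=0.69, moist=0.20; AND[min(a, b)] → w = 0.20
R3 (z=30.0): cool=0.23, moderate=0.13, moist=0.20; AND[min(a, b)] → w = 0.13
R4 (z=35.0): dim=0.69, warm=0.11; AND[min(a, b)] → w = 0.11
Weighted average = (0.11·64.4 + 0.20·7.4 + 0.13·30.0 + 0.11·35.0) / (0.11 + 0.20 + 0.13 + 0.11)
  = 16.3140 / 0.5500 = 29.66

29.66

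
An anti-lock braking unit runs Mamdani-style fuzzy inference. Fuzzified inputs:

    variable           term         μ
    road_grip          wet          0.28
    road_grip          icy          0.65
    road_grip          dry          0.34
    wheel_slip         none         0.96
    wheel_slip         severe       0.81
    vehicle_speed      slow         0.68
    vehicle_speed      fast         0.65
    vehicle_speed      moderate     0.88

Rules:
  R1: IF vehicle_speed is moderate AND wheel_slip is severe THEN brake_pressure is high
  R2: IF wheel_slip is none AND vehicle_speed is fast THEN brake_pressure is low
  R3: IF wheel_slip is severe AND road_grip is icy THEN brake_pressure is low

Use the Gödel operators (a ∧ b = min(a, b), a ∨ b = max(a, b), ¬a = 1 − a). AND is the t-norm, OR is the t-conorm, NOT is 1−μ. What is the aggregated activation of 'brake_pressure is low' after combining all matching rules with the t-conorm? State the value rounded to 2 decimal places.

R1: moderate=0.88, severe=0.81; AND[min(a, b)] → w = 0.81
R2: none=0.96, fast=0.65; AND[min(a, b)] → w = 0.65
R3: severe=0.81, icy=0.65; AND[min(a, b)] → w = 0.65
Rules with consequent 'low': {R2, R3} → strengths 0.65, 0.65
Aggregate via t-conorm [max(a, b)]: 0.65

0.65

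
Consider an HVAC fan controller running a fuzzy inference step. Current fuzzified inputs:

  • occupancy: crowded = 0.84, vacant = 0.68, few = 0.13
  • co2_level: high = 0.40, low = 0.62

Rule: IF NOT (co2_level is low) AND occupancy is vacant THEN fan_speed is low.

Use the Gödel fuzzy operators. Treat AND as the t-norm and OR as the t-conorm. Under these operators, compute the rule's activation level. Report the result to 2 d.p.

firing strength: ¬low=1−0.62=0.38, vacant=0.68; AND[min(a, b)] → w = 0.38

0.38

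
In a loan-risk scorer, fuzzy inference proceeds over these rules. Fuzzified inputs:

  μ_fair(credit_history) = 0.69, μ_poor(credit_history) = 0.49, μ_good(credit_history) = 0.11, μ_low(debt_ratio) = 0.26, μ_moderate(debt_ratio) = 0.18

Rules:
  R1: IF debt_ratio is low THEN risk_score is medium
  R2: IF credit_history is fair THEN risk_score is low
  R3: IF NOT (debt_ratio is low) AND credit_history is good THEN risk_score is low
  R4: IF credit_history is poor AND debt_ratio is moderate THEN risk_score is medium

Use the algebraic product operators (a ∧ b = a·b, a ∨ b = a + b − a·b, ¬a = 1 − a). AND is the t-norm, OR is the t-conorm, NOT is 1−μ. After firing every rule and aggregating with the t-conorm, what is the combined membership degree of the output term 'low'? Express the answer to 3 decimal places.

R1: low=0.26 → w = 0.2600
R2: fair=0.69 → w = 0.6900
R3: ¬low=1−0.26=0.74, good=0.11; AND[a·b] → w = 0.0814
R4: poor=0.49, moderate=0.18; AND[a·b] → w = 0.0882
Rules with consequent 'low': {R2, R3} → strengths 0.6900, 0.0814
Aggregate via t-conorm [a + b − a·b]: 0.7152

0.715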